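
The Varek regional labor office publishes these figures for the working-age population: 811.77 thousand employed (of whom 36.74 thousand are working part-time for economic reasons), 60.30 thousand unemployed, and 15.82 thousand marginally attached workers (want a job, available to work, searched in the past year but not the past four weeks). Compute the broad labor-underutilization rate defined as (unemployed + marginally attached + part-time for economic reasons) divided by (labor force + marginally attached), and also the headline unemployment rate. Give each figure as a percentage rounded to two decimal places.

Broad underutilization rate ≈ 12.71%; headline unemployment rate ≈ 6.91%.

Labor force = 811.77 + 60.30 = 872.07 thousand.
Numerator = 60.30 + 15.82 + 36.74 = 112.86 thousand.
Denominator = 872.07 + 15.82 = 887.89 thousand.
Broad rate = 112.86 / 887.89 = 12.71%.
Headline unemployment rate = 60.30 / 872.07 = 6.91%.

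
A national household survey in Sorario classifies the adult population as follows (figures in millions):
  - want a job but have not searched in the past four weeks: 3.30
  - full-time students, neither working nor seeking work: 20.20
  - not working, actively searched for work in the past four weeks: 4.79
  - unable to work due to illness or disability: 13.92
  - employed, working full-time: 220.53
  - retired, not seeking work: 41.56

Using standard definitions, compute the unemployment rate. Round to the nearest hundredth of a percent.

Employed = 220.53 million.
Unemployed = 4.79 million.
Labor force = 220.53 + 4.79 = 225.32 million.
Unemployment rate = 4.79 / 225.32 = 2.13%.

Unemployment rate ≈ 2.13%.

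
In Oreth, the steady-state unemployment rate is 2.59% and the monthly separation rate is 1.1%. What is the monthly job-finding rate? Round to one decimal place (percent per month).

Job-finding rate ≈ 41.4% per month.

From u* = s/(s+f): f = s·(1−u)/u.
f = 1.1 × (1 − 0.0259) / 0.0259 = 1.0715 / 0.0259 ≈ 41.4% per month.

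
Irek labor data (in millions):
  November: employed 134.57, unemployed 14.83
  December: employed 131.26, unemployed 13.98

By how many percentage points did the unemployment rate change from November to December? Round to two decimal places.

The unemployment rate changed by −0.30 percentage points.

November: labor force = 134.57 + 14.83 = 149.40; u = 14.83/149.40 = 9.93%.
December: labor force = 131.26 + 13.98 = 145.24; u = 13.98/145.24 = 9.63%.
Change = 9.63% − 9.93% = −0.30 pp.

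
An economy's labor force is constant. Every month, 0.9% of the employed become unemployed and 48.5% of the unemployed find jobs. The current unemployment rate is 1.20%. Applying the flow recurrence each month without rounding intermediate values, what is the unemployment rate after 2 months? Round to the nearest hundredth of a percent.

With a fixed labor force, u_{t+1} = u_t + s·(1−u_t) − f·u_t = u_t·(1−s−f) + s.
Here 1−s−f = 0.506 and s = 0.009.
u_1 = 0.012000 × 0.506 + 0.009 = 0.015072.
u_2 = 0.015072 × 0.506 + 0.009 = 0.016626.

Unemployment rate after two months ≈ 1.66%.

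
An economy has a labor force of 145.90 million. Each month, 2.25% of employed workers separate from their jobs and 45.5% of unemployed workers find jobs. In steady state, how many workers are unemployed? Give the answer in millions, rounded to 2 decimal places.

About 6.87 million are unemployed in steady state.

Steady-state unemployment rate u* = s/(s+f) = 2.25/(2.25+45.5) = 0.047120.
Unemployed = u* × labor force = 0.047120 × 145.90 ≈ 6.87 million.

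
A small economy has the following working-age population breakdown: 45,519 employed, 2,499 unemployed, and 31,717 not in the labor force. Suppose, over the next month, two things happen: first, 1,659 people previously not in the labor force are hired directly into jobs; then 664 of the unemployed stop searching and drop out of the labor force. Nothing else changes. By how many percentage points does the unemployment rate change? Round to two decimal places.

Initially, labor force = 45,519 + 2,499 = 48,018, so u = 2,499/48,018 = 5.20%.
After the first change, employed and labor force both rise by 1,659; unemployed unchanged → E = 47,178, U = 2,499, labor force = 49,677.
After the second change, unemployed and labor force both fall by 664 → E = 47,178, U = 1,835, labor force = 49,013.
New unemployment rate = 1,835 / 49,013 = 3.74%.
Change = 3.74% − 5.20% = −1.46 percentage points.

The unemployment rate changes by −1.46 percentage points.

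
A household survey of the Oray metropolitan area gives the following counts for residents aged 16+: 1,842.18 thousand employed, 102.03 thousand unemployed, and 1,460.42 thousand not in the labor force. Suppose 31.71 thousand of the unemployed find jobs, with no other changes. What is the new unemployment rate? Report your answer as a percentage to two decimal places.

New unemployment rate ≈ 3.62%.

Initially, labor force = 1,842.18 + 102.03 = 1,944.21 thousand, so u = 102.03/1,944.21 = 5.25%.
After the change, unemployed falls and employed rises by 31.71; labor force unchanged → E = 1,873.89, U = 70.32, labor force = 1,944.21 thousand.
New unemployment rate = 70.32 / 1,944.21 = 3.62%.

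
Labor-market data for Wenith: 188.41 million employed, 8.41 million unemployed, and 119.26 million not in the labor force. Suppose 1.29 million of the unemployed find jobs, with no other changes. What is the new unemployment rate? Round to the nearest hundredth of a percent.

New unemployment rate ≈ 3.62%.

Initially, labor force = 188.41 + 8.41 = 196.82 million, so u = 8.41/196.82 = 4.27%.
After the change, unemployed falls and employed rises by 1.29; labor force unchanged → E = 189.70, U = 7.12, labor force = 196.82 million.
New unemployment rate = 7.12 / 196.82 = 3.62%.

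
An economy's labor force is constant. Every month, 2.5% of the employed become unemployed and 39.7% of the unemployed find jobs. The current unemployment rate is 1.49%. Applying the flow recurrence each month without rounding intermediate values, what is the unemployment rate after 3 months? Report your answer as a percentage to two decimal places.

With a fixed labor force, u_{t+1} = u_t + s·(1−u_t) − f·u_t = u_t·(1−s−f) + s.
Here 1−s−f = 0.578 and s = 0.025.
u_1 = 0.014900 × 0.578 + 0.025 = 0.033612.
u_2 = 0.033612 × 0.578 + 0.025 = 0.044428.
u_3 = 0.044428 × 0.578 + 0.025 = 0.050679.

Unemployment rate after three months ≈ 5.07%.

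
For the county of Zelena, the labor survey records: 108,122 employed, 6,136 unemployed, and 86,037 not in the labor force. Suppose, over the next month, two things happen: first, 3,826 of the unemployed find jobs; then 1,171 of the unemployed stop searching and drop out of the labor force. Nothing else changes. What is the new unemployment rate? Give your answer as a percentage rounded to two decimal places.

New unemployment rate ≈ 1.01%.

Initially, labor force = 108,122 + 6,136 = 114,258, so u = 6,136/114,258 = 5.37%.
After the first change, unemployed falls and employed rises by 3,826; labor force unchanged → E = 111,948, U = 2,310, labor force = 114,258.
After the second change, unemployed and labor force both fall by 1,171 → E = 111,948, U = 1,139, labor force = 113,087.
New unemployment rate = 1,139 / 113,087 = 1.01%.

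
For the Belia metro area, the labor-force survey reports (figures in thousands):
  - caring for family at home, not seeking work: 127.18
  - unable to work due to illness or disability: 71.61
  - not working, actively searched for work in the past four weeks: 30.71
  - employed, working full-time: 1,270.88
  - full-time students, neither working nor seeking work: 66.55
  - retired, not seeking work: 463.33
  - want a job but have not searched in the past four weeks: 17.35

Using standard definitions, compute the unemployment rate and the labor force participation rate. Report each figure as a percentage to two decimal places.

Unemployment rate ≈ 2.36%; labor force participation rate ≈ 63.57%.

Employed = 1,270.88 thousand.
Unemployed = 30.71 thousand.
Labor force = 1,270.88 + 30.71 = 1,301.59 thousand.
Not in labor force = 127.18 + 71.61 + 66.55 + 463.33 + 17.35 = 746.02 thousand (those not working and not actively searching are outside the labor force — including those who want a job but have given up searching).
Civilian working-age population = 1,301.59 + 746.02 = 2,047.61 thousand.
Unemployment rate = 30.71 / 1,301.59 = 2.36%.
Labor force participation rate = 1,301.59 / 2,047.61 = 63.57%.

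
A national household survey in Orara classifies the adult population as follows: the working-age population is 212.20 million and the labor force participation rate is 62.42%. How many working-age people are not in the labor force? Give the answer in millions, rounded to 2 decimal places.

Share not in the labor force = 1 − 0.6242 = 0.3758.
Not in labor force = 0.3758 × 212.20 ≈ 79.74 million.

About 79.74 million are not in the labor force.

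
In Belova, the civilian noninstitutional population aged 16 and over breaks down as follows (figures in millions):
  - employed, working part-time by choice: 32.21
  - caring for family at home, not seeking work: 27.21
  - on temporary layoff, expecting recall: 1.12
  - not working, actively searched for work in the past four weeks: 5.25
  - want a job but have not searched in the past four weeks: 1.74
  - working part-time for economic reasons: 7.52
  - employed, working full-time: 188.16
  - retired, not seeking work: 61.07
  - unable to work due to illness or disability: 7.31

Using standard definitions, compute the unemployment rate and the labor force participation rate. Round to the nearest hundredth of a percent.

Unemployment rate ≈ 2.72%; labor force participation rate ≈ 70.65%.

Employed = 32.21 + 7.52 + 188.16 = 227.89 million (anyone who worked, including part-time for economic reasons, counts as employed).
Unemployed = 1.12 + 5.25 = 6.37 million (jobless and actively searching, or on temporary layoff).
Labor force = 227.89 + 6.37 = 234.26 million.
Not in labor force = 27.21 + 1.74 + 61.07 + 7.31 = 97.33 million (those not working and not actively searching are outside the labor force — including those who want a job but have given up searching).
Civilian working-age population = 234.26 + 97.33 = 331.59 million.
Unemployment rate = 6.37 / 234.26 = 2.72%.
Labor force participation rate = 234.26 / 331.59 = 70.65%.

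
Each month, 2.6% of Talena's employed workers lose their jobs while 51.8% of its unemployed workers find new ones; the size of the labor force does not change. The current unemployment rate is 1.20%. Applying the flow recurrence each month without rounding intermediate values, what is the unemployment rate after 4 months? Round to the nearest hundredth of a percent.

Unemployment rate after four months ≈ 4.62%.

With a fixed labor force, u_{t+1} = u_t + s·(1−u_t) − f·u_t = u_t·(1−s−f) + s.
Here 1−s−f = 0.456 and s = 0.026.
u_1 = 0.012000 × 0.456 + 0.026 = 0.031472.
u_2 = 0.031472 × 0.456 + 0.026 = 0.040351.
u_3 = 0.040351 × 0.456 + 0.026 = 0.044400.
u_4 = 0.044400 × 0.456 + 0.026 = 0.046246.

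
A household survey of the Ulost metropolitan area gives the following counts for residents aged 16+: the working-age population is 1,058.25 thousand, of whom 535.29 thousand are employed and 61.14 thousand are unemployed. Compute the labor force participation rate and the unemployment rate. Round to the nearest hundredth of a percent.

Labor force participation rate ≈ 56.36%; unemployment rate ≈ 10.25%.

Labor force = employed + unemployed = 535.29 + 61.14 = 596.43 thousand.
Unemployment rate = 61.14 / 596.43 = 10.25%.
Labor force participation rate = 596.43 / 1,058.25 = 56.36%.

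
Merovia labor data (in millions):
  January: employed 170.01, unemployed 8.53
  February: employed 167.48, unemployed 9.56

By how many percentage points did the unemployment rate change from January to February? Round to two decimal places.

The unemployment rate changed by +0.62 percentage points.

January: labor force = 170.01 + 8.53 = 178.54; u = 8.53/178.54 = 4.78%.
February: labor force = 167.48 + 9.56 = 177.04; u = 9.56/177.04 = 5.40%.
Change = 5.40% − 4.78% = +0.62 pp.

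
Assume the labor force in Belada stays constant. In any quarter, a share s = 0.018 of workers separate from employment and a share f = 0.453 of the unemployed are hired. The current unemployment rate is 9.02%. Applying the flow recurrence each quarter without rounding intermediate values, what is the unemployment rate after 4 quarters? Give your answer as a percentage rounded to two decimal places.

Unemployment rate after four quarters ≈ 4.23%.

With a fixed labor force, u_{t+1} = u_t + s·(1−u_t) − f·u_t = u_t·(1−s−f) + s.
Here 1−s−f = 0.529 and s = 0.018.
u_1 = 0.090200 × 0.529 + 0.018 = 0.065716.
u_2 = 0.065716 × 0.529 + 0.018 = 0.052764.
u_3 = 0.052764 × 0.529 + 0.018 = 0.045912.
u_4 = 0.045912 × 0.529 + 0.018 = 0.042287.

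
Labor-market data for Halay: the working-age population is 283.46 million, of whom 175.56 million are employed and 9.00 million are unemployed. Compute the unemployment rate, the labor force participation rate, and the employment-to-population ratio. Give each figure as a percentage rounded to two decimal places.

Labor force = employed + unemployed = 175.56 + 9.00 = 184.56 million.
Unemployment rate = 9.00 / 184.56 = 4.88%.
Labor force participation rate = 184.56 / 283.46 = 65.11%.
Employment-population ratio = 175.56 / 283.46 = 61.93%.

Unemployment rate ≈ 4.88%; labor force participation rate ≈ 65.11%; employment-population ratio ≈ 61.93%.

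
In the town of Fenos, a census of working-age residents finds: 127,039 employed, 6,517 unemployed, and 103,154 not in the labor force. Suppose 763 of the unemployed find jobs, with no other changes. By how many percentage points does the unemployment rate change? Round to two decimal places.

Initially, labor force = 127,039 + 6,517 = 133,556, so u = 6,517/133,556 = 4.88%.
After the change, unemployed falls and employed rises by 763; labor force unchanged → E = 127,802, U = 5,754, labor force = 133,556.
New unemployment rate = 5,754 / 133,556 = 4.31%.
Change = 4.31% − 4.88% = −0.57 percentage points.

The unemployment rate changes by −0.57 percentage points.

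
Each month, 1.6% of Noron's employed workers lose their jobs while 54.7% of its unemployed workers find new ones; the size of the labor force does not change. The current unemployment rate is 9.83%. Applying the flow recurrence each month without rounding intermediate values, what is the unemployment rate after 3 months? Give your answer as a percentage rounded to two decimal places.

With a fixed labor force, u_{t+1} = u_t + s·(1−u_t) − f·u_t = u_t·(1−s−f) + s.
Here 1−s−f = 0.437 and s = 0.016.
u_1 = 0.098300 × 0.437 + 0.016 = 0.058957.
u_2 = 0.058957 × 0.437 + 0.016 = 0.041764.
u_3 = 0.041764 × 0.437 + 0.016 = 0.034251.

Unemployment rate after three months ≈ 3.43%.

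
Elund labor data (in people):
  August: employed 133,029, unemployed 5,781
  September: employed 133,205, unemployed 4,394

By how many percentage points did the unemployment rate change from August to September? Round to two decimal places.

The unemployment rate changed by −0.97 percentage points.

August: labor force = 133,029 + 5,781 = 138,810; u = 5,781/138,810 = 4.16%.
September: labor force = 133,205 + 4,394 = 137,599; u = 4,394/137,599 = 3.19%.
Change = 3.19% − 4.16% = −0.97 pp.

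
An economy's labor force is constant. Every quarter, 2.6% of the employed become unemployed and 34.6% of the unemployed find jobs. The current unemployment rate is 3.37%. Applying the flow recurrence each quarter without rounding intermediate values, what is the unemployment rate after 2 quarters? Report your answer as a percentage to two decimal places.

With a fixed labor force, u_{t+1} = u_t + s·(1−u_t) − f·u_t = u_t·(1−s−f) + s.
Here 1−s−f = 0.628 and s = 0.026.
u_1 = 0.033700 × 0.628 + 0.026 = 0.047164.
u_2 = 0.047164 × 0.628 + 0.026 = 0.055619.

Unemployment rate after two quarters ≈ 5.56%.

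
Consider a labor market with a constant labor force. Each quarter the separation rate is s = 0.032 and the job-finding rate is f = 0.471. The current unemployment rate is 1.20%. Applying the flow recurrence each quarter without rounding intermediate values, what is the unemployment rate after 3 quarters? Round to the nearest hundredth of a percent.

Unemployment rate after three quarters ≈ 5.73%.

With a fixed labor force, u_{t+1} = u_t + s·(1−u_t) − f·u_t = u_t·(1−s−f) + s.
Here 1−s−f = 0.497 and s = 0.032.
u_1 = 0.012000 × 0.497 + 0.032 = 0.037964.
u_2 = 0.037964 × 0.497 + 0.032 = 0.050868.
u_3 = 0.050868 × 0.497 + 0.032 = 0.057281.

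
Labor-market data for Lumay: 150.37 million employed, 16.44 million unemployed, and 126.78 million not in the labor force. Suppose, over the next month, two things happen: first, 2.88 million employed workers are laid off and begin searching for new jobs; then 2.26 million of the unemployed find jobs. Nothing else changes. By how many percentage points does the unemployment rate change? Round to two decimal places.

Initially, labor force = 150.37 + 16.44 = 166.81 million, so u = 16.44/166.81 = 9.86%.
After the first change, employed falls and unemployed rises by 2.88; labor force unchanged → E = 147.49, U = 19.32, labor force = 166.81 million.
After the second change, unemployed falls and employed rises by 2.26; labor force unchanged → E = 149.75, U = 17.06, labor force = 166.81 million.
New unemployment rate = 17.06 / 166.81 = 10.23%.
Change = 10.23% − 9.86% = +0.37 percentage points.

The unemployment rate changes by +0.37 percentage points.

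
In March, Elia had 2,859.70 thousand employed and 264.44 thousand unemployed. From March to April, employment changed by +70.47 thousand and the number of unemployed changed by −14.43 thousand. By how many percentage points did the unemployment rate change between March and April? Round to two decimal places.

The unemployment rate changed by −0.60 percentage points.

March: labor force = 2,859.70 + 264.44 = 3,124.14; u = 264.44/3,124.14 = 8.46%.
April: labor force = 2,930.17 + 250.01 = 3,180.18; u = 250.01/3,180.18 = 7.86%.
Change = 7.86% − 8.46% = −0.60 pp.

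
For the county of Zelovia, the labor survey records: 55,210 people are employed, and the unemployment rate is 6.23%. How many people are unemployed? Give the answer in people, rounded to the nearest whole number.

Let U be the number unemployed. The labor force is E + U, and U/(E+U) = 0.0623.
So U = 0.0623 × 55,210 / (1 − 0.0623) = 3439.58 / 0.9377 ≈ 3,668.

About 3,668 are unemployed.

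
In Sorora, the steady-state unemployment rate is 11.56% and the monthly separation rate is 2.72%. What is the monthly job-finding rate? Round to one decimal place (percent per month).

Job-finding rate ≈ 20.8% per month.

From u* = s/(s+f): f = s·(1−u)/u.
f = 2.72 × (1 − 0.1156) / 0.1156 = 2.4056 / 0.1156 ≈ 20.8% per month.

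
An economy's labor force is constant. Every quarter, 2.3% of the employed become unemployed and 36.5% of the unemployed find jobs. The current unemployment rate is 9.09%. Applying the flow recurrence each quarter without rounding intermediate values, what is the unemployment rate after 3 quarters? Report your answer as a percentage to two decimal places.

With a fixed labor force, u_{t+1} = u_t + s·(1−u_t) − f·u_t = u_t·(1−s−f) + s.
Here 1−s−f = 0.612 and s = 0.023.
u_1 = 0.090900 × 0.612 + 0.023 = 0.078631.
u_2 = 0.078631 × 0.612 + 0.023 = 0.071122.
u_3 = 0.071122 × 0.612 + 0.023 = 0.066527.

Unemployment rate after three quarters ≈ 6.65%.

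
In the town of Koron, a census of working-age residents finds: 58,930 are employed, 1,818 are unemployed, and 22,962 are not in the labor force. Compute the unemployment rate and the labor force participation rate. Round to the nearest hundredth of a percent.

Unemployment rate ≈ 2.99%; labor force participation rate ≈ 72.57%.

Labor force = employed + unemployed = 58,930 + 1,818 = 60,748.
Working-age population = 60,748 + 22,962 = 83,710.
Unemployment rate = 1,818 / 60,748 = 2.99%.
Labor force participation rate = 60,748 / 83,710 = 72.57%.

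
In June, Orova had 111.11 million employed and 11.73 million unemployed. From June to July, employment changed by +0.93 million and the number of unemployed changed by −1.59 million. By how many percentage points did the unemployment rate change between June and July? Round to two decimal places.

June: labor force = 111.11 + 11.73 = 122.84; u = 11.73/122.84 = 9.55%.
July: labor force = 112.04 + 10.14 = 122.18; u = 10.14/122.18 = 8.30%.
Change = 8.30% − 9.55% = −1.25 pp.

The unemployment rate changed by −1.25 percentage points.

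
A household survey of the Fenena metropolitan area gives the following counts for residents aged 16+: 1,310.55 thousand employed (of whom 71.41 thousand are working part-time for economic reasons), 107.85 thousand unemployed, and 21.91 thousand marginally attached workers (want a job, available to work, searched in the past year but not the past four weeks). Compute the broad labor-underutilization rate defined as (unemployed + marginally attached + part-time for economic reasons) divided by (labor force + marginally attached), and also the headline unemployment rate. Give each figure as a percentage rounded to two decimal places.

Broad underutilization rate ≈ 13.97%; headline unemployment rate ≈ 7.60%.

Labor force = 1,310.55 + 107.85 = 1,418.40 thousand.
Numerator = 107.85 + 21.91 + 71.41 = 201.17 thousand.
Denominator = 1,418.40 + 21.91 = 1,440.31 thousand.
Broad rate = 201.17 / 1,440.31 = 13.97%.
Headline unemployment rate = 107.85 / 1,418.40 = 7.60%.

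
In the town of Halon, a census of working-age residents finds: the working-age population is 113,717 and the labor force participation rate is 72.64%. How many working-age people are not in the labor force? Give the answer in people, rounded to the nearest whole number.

Share not in the labor force = 1 − 0.7264 = 0.2736.
Not in labor force = 0.2736 × 113,717 ≈ 31,113.

About 31,113 are not in the labor force.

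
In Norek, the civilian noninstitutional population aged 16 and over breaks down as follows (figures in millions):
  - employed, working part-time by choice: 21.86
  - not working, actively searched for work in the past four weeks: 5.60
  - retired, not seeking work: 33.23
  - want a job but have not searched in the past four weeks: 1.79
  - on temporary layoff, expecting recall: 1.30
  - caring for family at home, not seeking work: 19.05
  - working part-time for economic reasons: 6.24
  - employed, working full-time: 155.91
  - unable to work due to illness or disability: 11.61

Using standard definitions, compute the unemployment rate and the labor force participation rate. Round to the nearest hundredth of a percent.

Unemployment rate ≈ 3.61%; labor force participation rate ≈ 74.40%.

Employed = 21.86 + 6.24 + 155.91 = 184.01 million (anyone who worked, including part-time for economic reasons, counts as employed).
Unemployed = 5.60 + 1.30 = 6.90 million (jobless and actively searching, or on temporary layoff).
Labor force = 184.01 + 6.90 = 190.91 million.
Not in labor force = 33.23 + 1.79 + 19.05 + 11.61 = 65.68 million (those not working and not actively searching are outside the labor force — including those who want a job but have given up searching).
Civilian working-age population = 190.91 + 65.68 = 256.59 million.
Unemployment rate = 6.90 / 190.91 = 3.61%.
Labor force participation rate = 190.91 / 256.59 = 74.40%.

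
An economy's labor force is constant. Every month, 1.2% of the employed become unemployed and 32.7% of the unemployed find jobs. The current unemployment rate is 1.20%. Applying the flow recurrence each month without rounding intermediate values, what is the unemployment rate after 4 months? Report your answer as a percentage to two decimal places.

With a fixed labor force, u_{t+1} = u_t + s·(1−u_t) − f·u_t = u_t·(1−s−f) + s.
Here 1−s−f = 0.661 and s = 0.012.
u_1 = 0.012000 × 0.661 + 0.012 = 0.019932.
u_2 = 0.019932 × 0.661 + 0.012 = 0.025175.
u_3 = 0.025175 × 0.661 + 0.012 = 0.028641.
u_4 = 0.028641 × 0.661 + 0.012 = 0.030932.

Unemployment rate after four months ≈ 3.09%.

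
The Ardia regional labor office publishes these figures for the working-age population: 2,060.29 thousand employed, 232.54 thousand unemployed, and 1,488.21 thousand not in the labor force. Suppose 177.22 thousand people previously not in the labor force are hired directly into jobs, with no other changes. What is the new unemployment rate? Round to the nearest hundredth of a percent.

New unemployment rate ≈ 9.41%.

Initially, labor force = 2,060.29 + 232.54 = 2,292.83 thousand, so u = 232.54/2,292.83 = 10.14%.
After the change, employed and labor force both rise by 177.22; unemployed unchanged → E = 2,237.51, U = 232.54, labor force = 2,470.05 thousand.
New unemployment rate = 232.54 / 2,470.05 = 9.41%.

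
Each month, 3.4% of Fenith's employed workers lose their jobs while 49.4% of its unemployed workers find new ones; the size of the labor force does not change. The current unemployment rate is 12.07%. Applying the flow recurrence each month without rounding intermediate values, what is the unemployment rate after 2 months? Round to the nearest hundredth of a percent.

Unemployment rate after two months ≈ 7.69%.

With a fixed labor force, u_{t+1} = u_t + s·(1−u_t) − f·u_t = u_t·(1−s−f) + s.
Here 1−s−f = 0.472 and s = 0.034.
u_1 = 0.120700 × 0.472 + 0.034 = 0.090970.
u_2 = 0.090970 × 0.472 + 0.034 = 0.076938.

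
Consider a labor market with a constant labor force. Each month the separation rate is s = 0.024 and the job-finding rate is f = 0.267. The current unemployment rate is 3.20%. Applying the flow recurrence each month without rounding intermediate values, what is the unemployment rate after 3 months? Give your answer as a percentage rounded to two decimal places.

With a fixed labor force, u_{t+1} = u_t + s·(1−u_t) − f·u_t = u_t·(1−s−f) + s.
Here 1−s−f = 0.709 and s = 0.024.
u_1 = 0.032000 × 0.709 + 0.024 = 0.046688.
u_2 = 0.046688 × 0.709 + 0.024 = 0.057102.
u_3 = 0.057102 × 0.709 + 0.024 = 0.064485.

Unemployment rate after three months ≈ 6.45%.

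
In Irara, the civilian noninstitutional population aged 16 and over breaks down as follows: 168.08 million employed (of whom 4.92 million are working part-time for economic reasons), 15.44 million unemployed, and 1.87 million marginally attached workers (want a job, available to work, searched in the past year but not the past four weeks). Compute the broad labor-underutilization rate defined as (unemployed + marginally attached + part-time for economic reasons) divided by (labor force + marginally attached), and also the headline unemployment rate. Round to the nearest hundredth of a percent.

Broad underutilization rate ≈ 11.99%; headline unemployment rate ≈ 8.41%.

Labor force = 168.08 + 15.44 = 183.52 million.
Numerator = 15.44 + 1.87 + 4.92 = 22.23 million.
Denominator = 183.52 + 1.87 = 185.39 million.
Broad rate = 22.23 / 185.39 = 11.99%.
Headline unemployment rate = 15.44 / 183.52 = 8.41%.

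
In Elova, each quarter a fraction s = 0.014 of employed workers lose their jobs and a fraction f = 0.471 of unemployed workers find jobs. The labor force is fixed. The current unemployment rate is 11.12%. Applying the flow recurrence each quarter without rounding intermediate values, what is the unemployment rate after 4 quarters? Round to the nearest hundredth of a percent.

Unemployment rate after four quarters ≈ 3.47%.

With a fixed labor force, u_{t+1} = u_t + s·(1−u_t) − f·u_t = u_t·(1−s−f) + s.
Here 1−s−f = 0.515 and s = 0.014.
u_1 = 0.111200 × 0.515 + 0.014 = 0.071268.
u_2 = 0.071268 × 0.515 + 0.014 = 0.050703.
u_3 = 0.050703 × 0.515 + 0.014 = 0.040112.
u_4 = 0.040112 × 0.515 + 0.014 = 0.034658.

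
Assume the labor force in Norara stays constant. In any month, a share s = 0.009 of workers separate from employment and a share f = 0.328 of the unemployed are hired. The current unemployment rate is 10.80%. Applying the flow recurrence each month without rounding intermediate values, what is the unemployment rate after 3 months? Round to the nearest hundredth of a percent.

Unemployment rate after three months ≈ 5.04%.

With a fixed labor force, u_{t+1} = u_t + s·(1−u_t) − f·u_t = u_t·(1−s−f) + s.
Here 1−s−f = 0.663 and s = 0.009.
u_1 = 0.108000 × 0.663 + 0.009 = 0.080604.
u_2 = 0.080604 × 0.663 + 0.009 = 0.062440.
u_3 = 0.062440 × 0.663 + 0.009 = 0.050398.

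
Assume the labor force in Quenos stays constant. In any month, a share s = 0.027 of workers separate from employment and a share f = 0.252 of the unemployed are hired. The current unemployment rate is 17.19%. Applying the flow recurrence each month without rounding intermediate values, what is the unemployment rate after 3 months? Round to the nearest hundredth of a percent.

With a fixed labor force, u_{t+1} = u_t + s·(1−u_t) − f·u_t = u_t·(1−s−f) + s.
Here 1−s−f = 0.721 and s = 0.027.
u_1 = 0.171900 × 0.721 + 0.027 = 0.150940.
u_2 = 0.150940 × 0.721 + 0.027 = 0.135828.
u_3 = 0.135828 × 0.721 + 0.027 = 0.124932.

Unemployment rate after three months ≈ 12.49%.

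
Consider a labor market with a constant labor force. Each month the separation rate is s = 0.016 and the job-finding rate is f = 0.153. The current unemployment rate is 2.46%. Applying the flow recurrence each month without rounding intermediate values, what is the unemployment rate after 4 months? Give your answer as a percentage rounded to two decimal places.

With a fixed labor force, u_{t+1} = u_t + s·(1−u_t) − f·u_t = u_t·(1−s−f) + s.
Here 1−s−f = 0.831 and s = 0.016.
u_1 = 0.024600 × 0.831 + 0.016 = 0.036443.
u_2 = 0.036443 × 0.831 + 0.016 = 0.046284.
u_3 = 0.046284 × 0.831 + 0.016 = 0.054462.
u_4 = 0.054462 × 0.831 + 0.016 = 0.061258.

Unemployment rate after four months ≈ 6.13%.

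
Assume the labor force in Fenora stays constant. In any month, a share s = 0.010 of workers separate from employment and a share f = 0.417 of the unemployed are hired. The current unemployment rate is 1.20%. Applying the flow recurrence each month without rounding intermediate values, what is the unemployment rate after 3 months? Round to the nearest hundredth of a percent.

Unemployment rate after three months ≈ 2.13%.

With a fixed labor force, u_{t+1} = u_t + s·(1−u_t) − f·u_t = u_t·(1−s−f) + s.
Here 1−s−f = 0.573 and s = 0.010.
u_1 = 0.012000 × 0.573 + 0.010 = 0.016876.
u_2 = 0.016876 × 0.573 + 0.010 = 0.019670.
u_3 = 0.019670 × 0.573 + 0.010 = 0.021271.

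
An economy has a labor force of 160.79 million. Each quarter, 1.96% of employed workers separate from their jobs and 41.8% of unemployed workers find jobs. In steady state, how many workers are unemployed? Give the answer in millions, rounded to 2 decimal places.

Steady-state unemployment rate u* = s/(s+f) = 1.96/(1.96+41.8) = 0.044790.
Unemployed = u* × labor force = 0.044790 × 160.79 ≈ 7.20 million.

About 7.20 million are unemployed in steady state.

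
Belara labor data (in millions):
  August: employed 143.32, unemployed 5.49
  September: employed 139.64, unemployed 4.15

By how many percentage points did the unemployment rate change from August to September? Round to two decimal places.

The unemployment rate changed by −0.80 percentage points.

August: labor force = 143.32 + 5.49 = 148.81; u = 5.49/148.81 = 3.69%.
September: labor force = 139.64 + 4.15 = 143.79; u = 4.15/143.79 = 2.89%.
Change = 2.89% − 3.69% = −0.80 pp.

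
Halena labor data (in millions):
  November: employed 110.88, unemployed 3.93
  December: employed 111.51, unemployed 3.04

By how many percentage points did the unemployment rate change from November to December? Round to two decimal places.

The unemployment rate changed by −0.77 percentage points.

November: labor force = 110.88 + 3.93 = 114.81; u = 3.93/114.81 = 3.42%.
December: labor force = 111.51 + 3.04 = 114.55; u = 3.04/114.55 = 2.65%.
Change = 2.65% − 3.42% = −0.77 pp.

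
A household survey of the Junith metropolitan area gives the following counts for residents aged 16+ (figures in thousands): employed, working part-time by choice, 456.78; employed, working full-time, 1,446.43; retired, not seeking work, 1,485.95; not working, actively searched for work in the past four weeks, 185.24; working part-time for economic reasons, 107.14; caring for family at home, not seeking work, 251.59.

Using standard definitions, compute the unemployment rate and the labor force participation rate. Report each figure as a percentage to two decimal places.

Employed = 456.78 + 1,446.43 + 107.14 = 2,010.35 thousand (anyone who worked, including part-time for economic reasons, counts as employed).
Unemployed = 185.24 thousand.
Labor force = 2,010.35 + 185.24 = 2,195.59 thousand.
Not in labor force = 1,485.95 + 251.59 = 1,737.54 thousand (those not working and not actively searching are outside the labor force).
Civilian working-age population = 2,195.59 + 1,737.54 = 3,933.13 thousand.
Unemployment rate = 185.24 / 2,195.59 = 8.44%.
Labor force participation rate = 2,195.59 / 3,933.13 = 55.82%.

Unemployment rate ≈ 8.44%; labor force participation rate ≈ 55.82%.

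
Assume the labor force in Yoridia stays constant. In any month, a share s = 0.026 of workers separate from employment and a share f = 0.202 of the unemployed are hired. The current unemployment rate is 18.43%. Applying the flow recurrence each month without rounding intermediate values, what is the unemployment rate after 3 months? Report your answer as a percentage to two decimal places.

With a fixed labor force, u_{t+1} = u_t + s·(1−u_t) − f·u_t = u_t·(1−s−f) + s.
Here 1−s−f = 0.772 and s = 0.026.
u_1 = 0.184300 × 0.772 + 0.026 = 0.168280.
u_2 = 0.168280 × 0.772 + 0.026 = 0.155912.
u_3 = 0.155912 × 0.772 + 0.026 = 0.146364.

Unemployment rate after three months ≈ 14.64%.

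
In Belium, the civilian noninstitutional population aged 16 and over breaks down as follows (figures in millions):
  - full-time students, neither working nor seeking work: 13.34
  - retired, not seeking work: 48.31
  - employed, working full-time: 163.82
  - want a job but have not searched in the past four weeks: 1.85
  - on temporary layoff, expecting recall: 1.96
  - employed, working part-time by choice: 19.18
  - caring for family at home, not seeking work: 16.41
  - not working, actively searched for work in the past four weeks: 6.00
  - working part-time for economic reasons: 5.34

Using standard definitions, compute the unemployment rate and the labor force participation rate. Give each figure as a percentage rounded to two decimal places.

Unemployment rate ≈ 4.06%; labor force participation rate ≈ 71.07%.

Employed = 163.82 + 19.18 + 5.34 = 188.34 million (anyone who worked, including part-time for economic reasons, counts as employed).
Unemployed = 1.96 + 6.00 = 7.96 million (jobless and actively searching, or on temporary layoff).
Labor force = 188.34 + 7.96 = 196.30 million.
Not in labor force = 13.34 + 48.31 + 1.85 + 16.41 = 79.91 million (those not working and not actively searching are outside the labor force — including those who want a job but have given up searching).
Civilian working-age population = 196.30 + 79.91 = 276.21 million.
Unemployment rate = 7.96 / 196.30 = 4.06%.
Labor force participation rate = 196.30 / 276.21 = 71.07%.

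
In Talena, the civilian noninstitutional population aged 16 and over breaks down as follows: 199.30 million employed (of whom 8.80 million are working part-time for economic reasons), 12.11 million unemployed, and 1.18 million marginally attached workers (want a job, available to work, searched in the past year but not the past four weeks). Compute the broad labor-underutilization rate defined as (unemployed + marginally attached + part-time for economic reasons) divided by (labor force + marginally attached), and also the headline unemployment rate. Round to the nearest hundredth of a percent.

Broad underutilization rate ≈ 10.39%; headline unemployment rate ≈ 5.73%.

Labor force = 199.30 + 12.11 = 211.41 million.
Numerator = 12.11 + 1.18 + 8.80 = 22.09 million.
Denominator = 211.41 + 1.18 = 212.59 million.
Broad rate = 22.09 / 212.59 = 10.39%.
Headline unemployment rate = 12.11 / 211.41 = 5.73%.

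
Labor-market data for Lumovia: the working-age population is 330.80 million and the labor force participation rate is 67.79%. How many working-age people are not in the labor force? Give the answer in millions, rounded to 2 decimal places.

About 106.55 million are not in the labor force.

Share not in the labor force = 1 − 0.6779 = 0.3221.
Not in labor force = 0.3221 × 330.80 ≈ 106.55 million.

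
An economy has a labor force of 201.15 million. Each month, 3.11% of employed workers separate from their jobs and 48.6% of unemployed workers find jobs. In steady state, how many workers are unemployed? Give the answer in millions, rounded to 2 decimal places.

Steady-state unemployment rate u* = s/(s+f) = 3.11/(3.11+48.6) = 0.060143.
Unemployed = u* × labor force = 0.060143 × 201.15 ≈ 12.10 million.

About 12.10 million are unemployed in steady state.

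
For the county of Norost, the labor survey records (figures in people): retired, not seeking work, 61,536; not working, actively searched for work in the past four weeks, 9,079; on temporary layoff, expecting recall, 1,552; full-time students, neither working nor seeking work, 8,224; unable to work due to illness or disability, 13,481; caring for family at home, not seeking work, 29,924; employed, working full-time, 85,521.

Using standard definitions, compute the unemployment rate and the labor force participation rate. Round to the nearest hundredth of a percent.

Unemployment rate ≈ 11.06%; labor force participation rate ≈ 45.94%.

Employed = 85,521.
Unemployed = 9,079 + 1,552 = 10,631 (jobless and actively searching, or on temporary layoff).
Labor force = 85,521 + 10,631 = 96,152.
Not in labor force = 61,536 + 8,224 + 13,481 + 29,924 = 113,165 (those not working and not actively searching are outside the labor force).
Civilian working-age population = 96,152 + 113,165 = 209,317.
Unemployment rate = 10,631 / 96,152 = 11.06%.
Labor force participation rate = 96,152 / 209,317 = 45.94%.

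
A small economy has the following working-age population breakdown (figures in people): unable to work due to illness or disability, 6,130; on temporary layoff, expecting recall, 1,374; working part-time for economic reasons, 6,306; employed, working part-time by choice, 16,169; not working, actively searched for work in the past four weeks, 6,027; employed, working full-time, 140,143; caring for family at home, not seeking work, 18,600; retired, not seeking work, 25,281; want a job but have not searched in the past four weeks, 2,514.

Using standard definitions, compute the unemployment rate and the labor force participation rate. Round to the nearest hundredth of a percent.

Unemployment rate ≈ 4.35%; labor force participation rate ≈ 76.40%.

Employed = 6,306 + 16,169 + 140,143 = 162,618 (anyone who worked, including part-time for economic reasons, counts as employed).
Unemployed = 1,374 + 6,027 = 7,401 (jobless and actively searching, or on temporary layoff).
Labor force = 162,618 + 7,401 = 170,019.
Not in labor force = 6,130 + 18,600 + 25,281 + 2,514 = 52,525 (those not working and not actively searching are outside the labor force — including those who want a job but have given up searching).
Civilian working-age population = 170,019 + 52,525 = 222,544.
Unemployment rate = 7,401 / 170,019 = 4.35%.
Labor force participation rate = 170,019 / 222,544 = 76.40%.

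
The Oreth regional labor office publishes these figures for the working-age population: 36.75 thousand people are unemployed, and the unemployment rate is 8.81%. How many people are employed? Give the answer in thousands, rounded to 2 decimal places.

Labor force = U / u = 36.75 / 0.0881 ≈ 417.14 thousand.
Employed = labor force − unemployed = 417.14 − 36.75 = 380.39 thousand.

About 380.39 thousand are employed.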